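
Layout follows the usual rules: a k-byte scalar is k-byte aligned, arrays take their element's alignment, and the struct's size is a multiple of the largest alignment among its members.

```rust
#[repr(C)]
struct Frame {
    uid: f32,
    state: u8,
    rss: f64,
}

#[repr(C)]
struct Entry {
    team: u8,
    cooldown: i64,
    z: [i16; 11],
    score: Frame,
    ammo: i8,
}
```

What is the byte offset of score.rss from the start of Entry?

48

Frame: uid at 0 (size 4, align 4) → ends 4; state at 4 (size 1, align 1) → ends 5; pad 3 to align 8 for rss; rss at 8 (size 8, align 8) → ends 16; total 16 bytes, alignment 8
team at 0 (size 1, align 1) → ends 1
pad 7 to align 8 for cooldown
cooldown at 8 (size 8, align 8) → ends 16
z at 16 (size 22, align 2) → ends 38
pad 2 to align 8 for score
score at 40 (size 16, align 8) → ends 56
within Frame: rss at 8
40 + 8 = 48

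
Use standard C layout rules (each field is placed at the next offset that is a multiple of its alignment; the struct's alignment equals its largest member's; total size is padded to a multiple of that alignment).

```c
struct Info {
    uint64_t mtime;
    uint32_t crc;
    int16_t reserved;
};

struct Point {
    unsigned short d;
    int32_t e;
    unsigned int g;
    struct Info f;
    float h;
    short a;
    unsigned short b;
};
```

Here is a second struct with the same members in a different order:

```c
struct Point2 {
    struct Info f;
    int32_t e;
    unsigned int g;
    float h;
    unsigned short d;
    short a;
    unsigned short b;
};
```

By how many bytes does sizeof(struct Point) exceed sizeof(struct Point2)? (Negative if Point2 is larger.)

0

Info: 0..8  mtime  (8B, 8-aligned); 8..12  crc  (4B, 4-aligned); 12..14  reserved  (2B, 2-aligned); 14..16  -- tail padding (2B); sizeof = 16, alignof = 8
0..2  d  (2B, 2-aligned)
2..4  -- padding (2B)
4..8  e  (4B, 4-aligned)
8..12  g  (4B, 4-aligned)
12..16  -- padding (4B)
16..32  f  (16B, 8-aligned)
32..36  h  (4B, 4-aligned)
36..38  a  (2B, 2-aligned)
38..40  b  (2B, 2-aligned)
sizeof = 40, alignof = 8
— Point2 —
0..16  f  (16B, 8-aligned)
16..20  e  (4B, 4-aligned)
20..24  g  (4B, 4-aligned)
24..28  h  (4B, 4-aligned)
28..30  d  (2B, 2-aligned)
30..32  a  (2B, 2-aligned)
32..34  b  (2B, 2-aligned)
34..40  -- tail padding (6B)
sizeof = 40, alignof = 8
40 − 40 = 0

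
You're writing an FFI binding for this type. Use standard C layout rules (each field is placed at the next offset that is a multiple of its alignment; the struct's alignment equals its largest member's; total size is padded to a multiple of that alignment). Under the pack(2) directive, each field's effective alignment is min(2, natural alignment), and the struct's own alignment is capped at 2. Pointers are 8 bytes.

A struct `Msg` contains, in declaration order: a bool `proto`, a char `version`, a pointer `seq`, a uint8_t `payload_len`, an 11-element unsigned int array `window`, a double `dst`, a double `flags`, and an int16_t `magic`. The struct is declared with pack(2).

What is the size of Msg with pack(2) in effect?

74

@0: proto [1B, align 1] → 1
@1: version [1B, align 1] → 2
@2: seq [8B, align 2] → 10
@10: payload_len [1B, align 1] → 11
+1 pad (align 2)
@12: window [44B, align 2] → 56
@56: dst [8B, align 2] → 64
@64: flags [8B, align 2] → 72
@72: magic [2B, align 2] → 74
size 74, align 2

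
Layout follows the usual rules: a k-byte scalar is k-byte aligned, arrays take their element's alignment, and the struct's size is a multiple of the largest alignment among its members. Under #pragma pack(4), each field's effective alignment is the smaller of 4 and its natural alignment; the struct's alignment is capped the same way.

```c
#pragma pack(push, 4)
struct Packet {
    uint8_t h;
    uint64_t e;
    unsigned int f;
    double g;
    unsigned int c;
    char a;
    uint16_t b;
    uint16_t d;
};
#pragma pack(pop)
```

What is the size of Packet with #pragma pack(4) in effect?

36

0..1  h  (1B, 1-aligned)
1..4  -- padding (3B)
4..12  e  (8B, 4-aligned)
12..16  f  (4B, 4-aligned)
16..24  g  (8B, 4-aligned)
24..28  c  (4B, 4-aligned)
28..29  a  (1B, 1-aligned)
29..30  -- padding (1B)
30..32  b  (2B, 2-aligned)
32..34  d  (2B, 2-aligned)
34..36  -- tail padding (2B)
sizeof = 36, alignof = 4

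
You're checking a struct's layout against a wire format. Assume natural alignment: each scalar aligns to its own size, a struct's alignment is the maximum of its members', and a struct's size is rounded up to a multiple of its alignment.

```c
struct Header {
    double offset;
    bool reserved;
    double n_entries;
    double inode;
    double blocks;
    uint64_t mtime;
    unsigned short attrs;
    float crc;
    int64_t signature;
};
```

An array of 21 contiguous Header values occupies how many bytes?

@0: offset [8B, align 8] → 8
@8: reserved [1B, align 1] → 9
+7 pad (align 8)
@16: n_entries [8B, align 8] → 24
@24: inode [8B, align 8] → 32
@32: blocks [8B, align 8] → 40
@40: mtime [8B, align 8] → 48
@48: attrs [2B, align 2] → 50
+2 pad (align 4)
@52: crc [4B, align 4] → 56
@56: signature [8B, align 8] → 64
size 64, align 8
array of 21: 21 × 64 = 1344

1344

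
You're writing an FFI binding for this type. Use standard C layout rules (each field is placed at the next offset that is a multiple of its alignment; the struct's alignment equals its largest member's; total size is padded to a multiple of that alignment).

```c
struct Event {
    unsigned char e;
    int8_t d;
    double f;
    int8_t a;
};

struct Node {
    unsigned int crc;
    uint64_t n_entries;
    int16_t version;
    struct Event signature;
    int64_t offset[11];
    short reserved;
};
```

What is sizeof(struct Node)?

144

Event: e at 0 (size 1, align 1) → ends 1; d at 1 (size 1, align 1) → ends 2; pad 6 to align 8 for f; f at 8 (size 8, align 8) → ends 16; a at 16 (size 1, align 1) → ends 17; tail pad 7 to reach multiple of 8; total 24 bytes, alignment 8
crc at 0 (size 4, align 4) → ends 4
pad 4 to align 8 for n_entries
n_entries at 8 (size 8, align 8) → ends 16
version at 16 (size 2, align 2) → ends 18
pad 6 to align 8 for signature
signature at 24 (size 24, align 8) → ends 48
offset at 48 (size 88, align 8) → ends 136
reserved at 136 (size 2, align 2) → ends 138
tail pad 6 to reach multiple of 8
total 144 bytes, alignment 8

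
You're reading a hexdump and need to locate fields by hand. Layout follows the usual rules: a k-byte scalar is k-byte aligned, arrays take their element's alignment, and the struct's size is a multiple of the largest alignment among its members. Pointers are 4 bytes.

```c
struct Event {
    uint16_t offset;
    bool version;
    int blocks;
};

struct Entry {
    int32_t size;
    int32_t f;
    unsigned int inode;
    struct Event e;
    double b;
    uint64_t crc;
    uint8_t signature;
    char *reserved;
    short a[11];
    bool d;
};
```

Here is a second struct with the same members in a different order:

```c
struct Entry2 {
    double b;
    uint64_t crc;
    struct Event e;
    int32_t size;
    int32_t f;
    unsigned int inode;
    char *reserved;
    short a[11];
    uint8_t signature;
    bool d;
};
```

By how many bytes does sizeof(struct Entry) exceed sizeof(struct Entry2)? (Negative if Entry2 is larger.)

8

Event: offset at 0 (size 2, align 2) → ends 2; version at 2 (size 1, align 1) → ends 3; pad 1 to align 4 for blocks; blocks at 4 (size 4, align 4) → ends 8; total 8 bytes, alignment 4
size at 0 (size 4, align 4) → ends 4
f at 4 (size 4, align 4) → ends 8
inode at 8 (size 4, align 4) → ends 12
e at 12 (size 8, align 4) → ends 20
pad 4 to align 8 for b
b at 24 (size 8, align 8) → ends 32
crc at 32 (size 8, align 8) → ends 40
signature at 40 (size 1, align 1) → ends 41
pad 3 to align 4 for reserved
reserved at 44 (size 4, align 4) → ends 48
a at 48 (size 22, align 2) → ends 70
d at 70 (size 1, align 1) → ends 71
tail pad 1 to reach multiple of 8
total 72 bytes, alignment 8
— Entry2 —
b at 0 (size 8, align 8) → ends 8
crc at 8 (size 8, align 8) → ends 16
e at 16 (size 8, align 4) → ends 24
size at 24 (size 4, align 4) → ends 28
f at 28 (size 4, align 4) → ends 32
inode at 32 (size 4, align 4) → ends 36
reserved at 36 (size 4, align 4) → ends 40
a at 40 (size 22, align 2) → ends 62
signature at 62 (size 1, align 1) → ends 63
d at 63 (size 1, align 1) → ends 64
total 64 bytes, alignment 8
72 − 64 = 8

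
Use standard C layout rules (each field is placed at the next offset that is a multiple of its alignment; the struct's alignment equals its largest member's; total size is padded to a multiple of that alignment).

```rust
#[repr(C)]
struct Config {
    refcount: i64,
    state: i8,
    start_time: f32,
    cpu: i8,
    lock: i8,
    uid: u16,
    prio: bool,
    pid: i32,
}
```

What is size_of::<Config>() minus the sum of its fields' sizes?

refcount at 0 (size 8, align 8) → ends 8
state at 8 (size 1, align 1) → ends 9
pad 3 to align 4 for start_time
start_time at 12 (size 4, align 4) → ends 16
cpu at 16 (size 1, align 1) → ends 17
lock at 17 (size 1, align 1) → ends 18
uid at 18 (size 2, align 2) → ends 20
prio at 20 (size 1, align 1) → ends 21
pad 3 to align 4 for pid
pid at 24 (size 4, align 4) → ends 28
tail pad 4 to reach multiple of 8
total 32 bytes, alignment 8
data bytes 22, size 32 → padding 10

10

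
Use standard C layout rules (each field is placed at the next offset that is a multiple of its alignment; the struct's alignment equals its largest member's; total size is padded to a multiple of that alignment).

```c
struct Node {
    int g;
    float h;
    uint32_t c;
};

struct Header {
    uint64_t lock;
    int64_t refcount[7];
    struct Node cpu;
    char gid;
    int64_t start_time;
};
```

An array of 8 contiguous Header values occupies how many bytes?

704

Node: g at 0 (size 4, align 4) → ends 4; h at 4 (size 4, align 4) → ends 8; c at 8 (size 4, align 4) → ends 12; total 12 bytes, alignment 4
lock at 0 (size 8, align 8) → ends 8
refcount at 8 (size 56, align 8) → ends 64
cpu at 64 (size 12, align 4) → ends 76
gid at 76 (size 1, align 1) → ends 77
pad 3 to align 8 for start_time
start_time at 80 (size 8, align 8) → ends 88
total 88 bytes, alignment 8
array of 8: 8 × 88 = 704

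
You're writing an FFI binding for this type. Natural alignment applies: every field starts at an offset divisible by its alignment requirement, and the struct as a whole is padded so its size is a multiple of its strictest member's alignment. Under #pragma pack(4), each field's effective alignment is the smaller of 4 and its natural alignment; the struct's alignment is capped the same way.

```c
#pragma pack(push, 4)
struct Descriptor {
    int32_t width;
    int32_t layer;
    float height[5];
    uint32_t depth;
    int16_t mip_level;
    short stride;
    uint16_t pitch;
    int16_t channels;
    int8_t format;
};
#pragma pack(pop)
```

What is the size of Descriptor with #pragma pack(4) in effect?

44

0..4  width  (4B, 4-aligned)
4..8  layer  (4B, 4-aligned)
8..28  height  (20B, 4-aligned)
28..32  depth  (4B, 4-aligned)
32..34  mip_level  (2B, 2-aligned)
34..36  stride  (2B, 2-aligned)
36..38  pitch  (2B, 2-aligned)
38..40  channels  (2B, 2-aligned)
40..41  format  (1B, 1-aligned)
41..44  -- tail padding (3B)
sizeof = 44, alignof = 4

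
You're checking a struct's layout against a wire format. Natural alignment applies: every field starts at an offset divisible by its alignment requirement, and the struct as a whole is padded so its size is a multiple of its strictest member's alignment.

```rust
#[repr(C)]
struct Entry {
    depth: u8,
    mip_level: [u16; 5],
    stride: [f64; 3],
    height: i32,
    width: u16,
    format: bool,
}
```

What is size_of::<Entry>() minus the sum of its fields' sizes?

6

0..1  depth  (1B, 1-aligned)
1..2  -- padding (1B)
2..12  mip_level  (10B, 2-aligned)
12..16  -- padding (4B)
16..40  stride  (24B, 8-aligned)
40..44  height  (4B, 4-aligned)
44..46  width  (2B, 2-aligned)
46..47  format  (1B, 1-aligned)
47..48  -- tail padding (1B)
sizeof = 48, alignof = 8
data bytes 42, size 48 → padding 6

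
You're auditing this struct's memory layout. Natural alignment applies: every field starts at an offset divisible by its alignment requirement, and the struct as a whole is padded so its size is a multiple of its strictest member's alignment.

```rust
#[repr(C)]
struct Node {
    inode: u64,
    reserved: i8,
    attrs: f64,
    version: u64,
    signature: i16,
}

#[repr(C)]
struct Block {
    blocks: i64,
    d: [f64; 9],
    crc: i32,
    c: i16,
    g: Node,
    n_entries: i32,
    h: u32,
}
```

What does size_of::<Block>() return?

Node: @0: inode [8B, align 8] → 8; @8: reserved [1B, align 1] → 9; +7 pad (align 8); @16: attrs [8B, align 8] → 24; @24: version [8B, align 8] → 32; @32: signature [2B, align 2] → 34; +6 tail pad (align 8); size 40, align 8
@0: blocks [8B, align 8] → 8
@8: d [72B, align 8] → 80
@80: crc [4B, align 4] → 84
@84: c [2B, align 2] → 86
+2 pad (align 8)
@88: g [40B, align 8] → 128
@128: n_entries [4B, align 4] → 132
@132: h [4B, align 4] → 136
size 136, align 8

136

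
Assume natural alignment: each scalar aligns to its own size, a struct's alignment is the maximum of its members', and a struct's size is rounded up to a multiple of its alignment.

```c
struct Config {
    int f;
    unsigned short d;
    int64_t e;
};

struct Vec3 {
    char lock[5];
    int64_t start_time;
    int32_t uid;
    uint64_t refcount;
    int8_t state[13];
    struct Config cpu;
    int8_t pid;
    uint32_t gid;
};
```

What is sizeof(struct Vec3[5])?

360

Config: 0..4  f  (4B, 4-aligned); 4..6  d  (2B, 2-aligned); 6..8  -- padding (2B); 8..16  e  (8B, 8-aligned); sizeof = 16, alignof = 8
0..5  lock  (5B, 1-aligned)
5..8  -- padding (3B)
8..16  start_time  (8B, 8-aligned)
16..20  uid  (4B, 4-aligned)
20..24  -- padding (4B)
24..32  refcount  (8B, 8-aligned)
32..45  state  (13B, 1-aligned)
45..48  -- padding (3B)
48..64  cpu  (16B, 8-aligned)
64..65  pid  (1B, 1-aligned)
65..68  -- padding (3B)
68..72  gid  (4B, 4-aligned)
sizeof = 72, alignof = 8
array of 5: 5 × 72 = 360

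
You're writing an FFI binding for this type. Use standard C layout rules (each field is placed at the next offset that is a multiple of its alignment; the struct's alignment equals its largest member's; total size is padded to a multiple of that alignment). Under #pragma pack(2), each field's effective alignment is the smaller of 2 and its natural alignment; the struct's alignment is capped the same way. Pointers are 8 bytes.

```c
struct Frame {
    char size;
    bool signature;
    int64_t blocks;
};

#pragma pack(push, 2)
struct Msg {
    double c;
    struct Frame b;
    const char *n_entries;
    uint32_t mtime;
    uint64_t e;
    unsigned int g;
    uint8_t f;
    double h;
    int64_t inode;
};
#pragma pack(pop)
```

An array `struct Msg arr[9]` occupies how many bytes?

Frame: @0: size [1B, align 1] → 1; @1: signature [1B, align 1] → 2; +6 pad (align 8); @8: blocks [8B, align 8] → 16; size 16, align 8
@0: c [8B, align 2] → 8
@8: b [16B, align 2] → 24
@24: n_entries [8B, align 2] → 32
@32: mtime [4B, align 2] → 36
@36: e [8B, align 2] → 44
@44: g [4B, align 2] → 48
@48: f [1B, align 1] → 49
+1 pad (align 2)
@50: h [8B, align 2] → 58
@58: inode [8B, align 2] → 66
size 66, align 2
array of 9: 9 × 66 = 594

594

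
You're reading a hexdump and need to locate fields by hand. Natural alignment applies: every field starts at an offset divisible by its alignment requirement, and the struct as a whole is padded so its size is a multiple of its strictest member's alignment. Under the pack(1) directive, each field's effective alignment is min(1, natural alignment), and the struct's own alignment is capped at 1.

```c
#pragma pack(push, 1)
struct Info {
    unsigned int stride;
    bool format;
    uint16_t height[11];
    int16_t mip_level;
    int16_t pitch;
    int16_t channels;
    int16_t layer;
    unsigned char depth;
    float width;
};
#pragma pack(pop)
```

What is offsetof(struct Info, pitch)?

29

0..4  stride  (4B, 1-aligned)
4..5  format  (1B, 1-aligned)
5..27  height  (22B, 1-aligned)
27..29  mip_level  (2B, 1-aligned)
29..31  pitch  (2B, 1-aligned)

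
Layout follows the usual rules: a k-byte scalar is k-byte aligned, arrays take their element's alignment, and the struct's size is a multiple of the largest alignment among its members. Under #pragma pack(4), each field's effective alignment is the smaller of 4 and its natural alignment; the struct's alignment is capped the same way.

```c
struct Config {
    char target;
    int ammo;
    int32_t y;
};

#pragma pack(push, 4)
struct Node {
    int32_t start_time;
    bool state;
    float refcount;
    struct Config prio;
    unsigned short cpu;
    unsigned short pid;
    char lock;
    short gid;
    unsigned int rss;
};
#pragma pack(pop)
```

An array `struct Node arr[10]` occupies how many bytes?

360

Config: @0: target [1B, align 1] → 1; +3 pad (align 4); @4: ammo [4B, align 4] → 8; @8: y [4B, align 4] → 12; size 12, align 4
@0: start_time [4B, align 4] → 4
@4: state [1B, align 1] → 5
+3 pad (align 4)
@8: refcount [4B, align 4] → 12
@12: prio [12B, align 4] → 24
@24: cpu [2B, align 2] → 26
@26: pid [2B, align 2] → 28
@28: lock [1B, align 1] → 29
+1 pad (align 2)
@30: gid [2B, align 2] → 32
@32: rss [4B, align 4] → 36
size 36, align 4
array of 10: 10 × 36 = 360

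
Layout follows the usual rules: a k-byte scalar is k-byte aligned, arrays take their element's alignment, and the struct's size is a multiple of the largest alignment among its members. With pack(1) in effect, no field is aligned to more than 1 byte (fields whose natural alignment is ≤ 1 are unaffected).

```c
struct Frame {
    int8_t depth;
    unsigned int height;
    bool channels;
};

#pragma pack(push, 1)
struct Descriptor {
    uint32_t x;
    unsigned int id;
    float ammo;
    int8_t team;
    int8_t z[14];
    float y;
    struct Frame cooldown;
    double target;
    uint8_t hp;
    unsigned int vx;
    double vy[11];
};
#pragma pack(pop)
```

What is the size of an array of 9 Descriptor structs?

1296

Frame: depth at 0 (size 1, align 1) → ends 1; pad 3 to align 4 for height; height at 4 (size 4, align 4) → ends 8; channels at 8 (size 1, align 1) → ends 9; tail pad 3 to reach multiple of 4; total 12 bytes, alignment 4
x at 0 (size 4, align 1) → ends 4
id at 4 (size 4, align 1) → ends 8
ammo at 8 (size 4, align 1) → ends 12
team at 12 (size 1, align 1) → ends 13
z at 13 (size 14, align 1) → ends 27
y at 27 (size 4, align 1) → ends 31
cooldown at 31 (size 12, align 1) → ends 43
target at 43 (size 8, align 1) → ends 51
hp at 51 (size 1, align 1) → ends 52
vx at 52 (size 4, align 1) → ends 56
vy at 56 (size 88, align 1) → ends 144
total 144 bytes, alignment 1
array of 9: 9 × 144 = 1296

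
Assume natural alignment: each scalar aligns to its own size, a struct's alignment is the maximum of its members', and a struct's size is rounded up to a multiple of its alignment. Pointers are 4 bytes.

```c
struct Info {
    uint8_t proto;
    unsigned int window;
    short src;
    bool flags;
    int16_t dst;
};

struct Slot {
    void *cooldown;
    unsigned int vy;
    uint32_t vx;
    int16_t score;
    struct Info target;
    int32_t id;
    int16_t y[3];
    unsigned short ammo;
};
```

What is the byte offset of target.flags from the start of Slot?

26

Info: proto at 0 (size 1, align 1) → ends 1; pad 3 to align 4 for window; window at 4 (size 4, align 4) → ends 8; src at 8 (size 2, align 2) → ends 10; flags at 10 (size 1, align 1) → ends 11; pad 1 to align 2 for dst; dst at 12 (size 2, align 2) → ends 14; tail pad 2 to reach multiple of 4; total 16 bytes, alignment 4
cooldown at 0 (size 4, align 4) → ends 4
vy at 4 (size 4, align 4) → ends 8
vx at 8 (size 4, align 4) → ends 12
score at 12 (size 2, align 2) → ends 14
pad 2 to align 4 for target
target at 16 (size 16, align 4) → ends 32
within Info: flags at 10
16 + 10 = 26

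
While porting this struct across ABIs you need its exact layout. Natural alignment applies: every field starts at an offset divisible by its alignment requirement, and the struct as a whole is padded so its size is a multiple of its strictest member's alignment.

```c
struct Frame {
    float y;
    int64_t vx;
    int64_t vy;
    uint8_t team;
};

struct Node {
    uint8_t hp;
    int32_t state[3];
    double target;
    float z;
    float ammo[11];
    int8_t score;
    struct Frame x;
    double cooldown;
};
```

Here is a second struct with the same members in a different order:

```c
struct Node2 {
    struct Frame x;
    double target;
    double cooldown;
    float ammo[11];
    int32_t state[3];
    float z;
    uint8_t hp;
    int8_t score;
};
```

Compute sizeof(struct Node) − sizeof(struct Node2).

Frame: y at 0 (size 4, align 4) → ends 4; pad 4 to align 8 for vx; vx at 8 (size 8, align 8) → ends 16; vy at 16 (size 8, align 8) → ends 24; team at 24 (size 1, align 1) → ends 25; tail pad 7 to reach multiple of 8; total 32 bytes, alignment 8
hp at 0 (size 1, align 1) → ends 1
pad 3 to align 4 for state
state at 4 (size 12, align 4) → ends 16
target at 16 (size 8, align 8) → ends 24
z at 24 (size 4, align 4) → ends 28
ammo at 28 (size 44, align 4) → ends 72
score at 72 (size 1, align 1) → ends 73
pad 7 to align 8 for x
x at 80 (size 32, align 8) → ends 112
cooldown at 112 (size 8, align 8) → ends 120
total 120 bytes, alignment 8
— Node2 —
x at 0 (size 32, align 8) → ends 32
target at 32 (size 8, align 8) → ends 40
cooldown at 40 (size 8, align 8) → ends 48
ammo at 48 (size 44, align 4) → ends 92
state at 92 (size 12, align 4) → ends 104
z at 104 (size 4, align 4) → ends 108
hp at 108 (size 1, align 1) → ends 109
score at 109 (size 1, align 1) → ends 110
tail pad 2 to reach multiple of 8
total 112 bytes, alignment 8
120 − 112 = 8

8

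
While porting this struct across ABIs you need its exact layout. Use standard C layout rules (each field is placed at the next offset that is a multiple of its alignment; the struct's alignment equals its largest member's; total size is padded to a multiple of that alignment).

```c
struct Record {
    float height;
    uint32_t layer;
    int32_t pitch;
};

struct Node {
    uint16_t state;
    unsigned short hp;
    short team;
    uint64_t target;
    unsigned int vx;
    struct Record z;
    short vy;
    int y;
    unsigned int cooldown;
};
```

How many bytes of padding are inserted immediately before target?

Record: height at 0 (size 4, align 4) → ends 4; layer at 4 (size 4, align 4) → ends 8; pitch at 8 (size 4, align 4) → ends 12; total 12 bytes, alignment 4
state at 0 (size 2, align 2) → ends 2
hp at 2 (size 2, align 2) → ends 4
team at 4 (size 2, align 2) → ends 6
pad 2 to align 8 for target
target at 8 (size 8, align 8) → ends 16

2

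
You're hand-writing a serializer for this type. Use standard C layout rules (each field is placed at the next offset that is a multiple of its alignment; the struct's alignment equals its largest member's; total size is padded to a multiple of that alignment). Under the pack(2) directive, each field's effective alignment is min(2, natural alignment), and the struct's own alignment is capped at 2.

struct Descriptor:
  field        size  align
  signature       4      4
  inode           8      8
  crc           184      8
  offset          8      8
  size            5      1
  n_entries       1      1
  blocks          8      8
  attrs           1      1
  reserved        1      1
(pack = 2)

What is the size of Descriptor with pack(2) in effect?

220

@0: signature [4B, align 2] → 4
@4: inode [8B, align 2] → 12
@12: crc [184B, align 2] → 196
@196: offset [8B, align 2] → 204
@204: size [5B, align 1] → 209
@209: n_entries [1B, align 1] → 210
@210: blocks [8B, align 2] → 218
@218: attrs [1B, align 1] → 219
@219: reserved [1B, align 1] → 220
size 220, align 2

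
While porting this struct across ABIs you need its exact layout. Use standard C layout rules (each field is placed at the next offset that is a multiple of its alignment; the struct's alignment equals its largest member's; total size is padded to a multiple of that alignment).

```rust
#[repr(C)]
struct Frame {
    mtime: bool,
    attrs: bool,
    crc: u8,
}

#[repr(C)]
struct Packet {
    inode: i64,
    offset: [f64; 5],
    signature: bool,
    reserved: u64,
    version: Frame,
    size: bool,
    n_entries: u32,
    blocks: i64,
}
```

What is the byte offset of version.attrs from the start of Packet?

Frame: @0: mtime [1B, align 1] → 1; @1: attrs [1B, align 1] → 2; @2: crc [1B, align 1] → 3; size 3, align 1
@0: inode [8B, align 8] → 8
@8: offset [40B, align 8] → 48
@48: signature [1B, align 1] → 49
+7 pad (align 8)
@56: reserved [8B, align 8] → 64
@64: version [3B, align 1] → 67
within Frame: attrs at 1
64 + 1 = 65

65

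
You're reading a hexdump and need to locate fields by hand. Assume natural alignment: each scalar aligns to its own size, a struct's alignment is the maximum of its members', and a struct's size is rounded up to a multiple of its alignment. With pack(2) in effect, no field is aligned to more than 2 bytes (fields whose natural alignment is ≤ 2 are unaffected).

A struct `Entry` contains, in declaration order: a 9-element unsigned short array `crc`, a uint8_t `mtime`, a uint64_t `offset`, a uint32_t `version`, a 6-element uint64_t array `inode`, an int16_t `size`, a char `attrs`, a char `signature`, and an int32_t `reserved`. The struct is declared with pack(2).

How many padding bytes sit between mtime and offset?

0..18  crc  (18B, 2-aligned)
18..19  mtime  (1B, 1-aligned)
19..20  -- padding (1B)
20..28  offset  (8B, 2-aligned)

1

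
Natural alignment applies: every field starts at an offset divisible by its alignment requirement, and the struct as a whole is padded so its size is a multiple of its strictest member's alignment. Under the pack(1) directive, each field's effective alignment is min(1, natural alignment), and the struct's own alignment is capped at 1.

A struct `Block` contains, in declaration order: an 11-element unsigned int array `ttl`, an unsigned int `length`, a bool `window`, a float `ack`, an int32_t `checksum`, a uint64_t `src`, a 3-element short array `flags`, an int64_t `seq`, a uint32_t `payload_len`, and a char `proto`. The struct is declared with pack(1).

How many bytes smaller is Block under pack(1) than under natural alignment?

12

natural layout:
  @0: ttl [44B, align 4] → 44
  @44: length [4B, align 4] → 48
  @48: window [1B, align 1] → 49
  +3 pad (align 4)
  @52: ack [4B, align 4] → 56
  @56: checksum [4B, align 4] → 60
  +4 pad (align 8)
  @64: src [8B, align 8] → 72
  @72: flags [6B, align 2] → 78
  +2 pad (align 8)
  @80: seq [8B, align 8] → 88
  @88: payload_len [4B, align 4] → 92
  @92: proto [1B, align 1] → 93
  +3 tail pad (align 8)
  size 96, align 8
packed(1) layout:
  @0: ttl [44B, align 1] → 44
  @44: length [4B, align 1] → 48
  @48: window [1B, align 1] → 49
  @49: ack [4B, align 1] → 53
  @53: checksum [4B, align 1] → 57
  @57: src [8B, align 1] → 65
  @65: flags [6B, align 1] → 71
  @71: seq [8B, align 1] → 79
  @79: payload_len [4B, align 1] → 83
  @83: proto [1B, align 1] → 84
  size 84, align 1
96 − 84 = 12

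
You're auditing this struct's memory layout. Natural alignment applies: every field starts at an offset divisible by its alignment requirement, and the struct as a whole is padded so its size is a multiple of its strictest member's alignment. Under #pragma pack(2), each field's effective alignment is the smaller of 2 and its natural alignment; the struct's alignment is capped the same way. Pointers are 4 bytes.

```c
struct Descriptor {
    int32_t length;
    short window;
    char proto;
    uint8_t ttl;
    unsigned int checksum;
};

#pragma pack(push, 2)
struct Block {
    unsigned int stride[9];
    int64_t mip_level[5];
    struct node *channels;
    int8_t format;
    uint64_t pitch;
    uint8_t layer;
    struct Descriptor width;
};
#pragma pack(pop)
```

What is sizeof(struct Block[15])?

1560

Descriptor: @0: length [4B, align 4] → 4; @4: window [2B, align 2] → 6; @6: proto [1B, align 1] → 7; @7: ttl [1B, align 1] → 8; @8: checksum [4B, align 4] → 12; size 12, align 4
@0: stride [36B, align 2] → 36
@36: mip_level [40B, align 2] → 76
@76: channels [4B, align 2] → 80
@80: format [1B, align 1] → 81
+1 pad (align 2)
@82: pitch [8B, align 2] → 90
@90: layer [1B, align 1] → 91
+1 pad (align 2)
@92: width [12B, align 2] → 104
size 104, align 2
array of 15: 15 × 104 = 1560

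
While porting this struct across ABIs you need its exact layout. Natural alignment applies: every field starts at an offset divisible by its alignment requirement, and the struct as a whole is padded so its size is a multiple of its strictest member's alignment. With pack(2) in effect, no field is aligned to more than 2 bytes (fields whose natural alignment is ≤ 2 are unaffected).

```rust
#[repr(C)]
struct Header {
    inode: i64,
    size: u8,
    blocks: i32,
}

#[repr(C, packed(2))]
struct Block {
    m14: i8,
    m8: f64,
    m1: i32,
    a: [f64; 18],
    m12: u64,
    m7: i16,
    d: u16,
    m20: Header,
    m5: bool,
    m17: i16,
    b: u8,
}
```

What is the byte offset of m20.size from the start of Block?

178

Header: 0..8  inode  (8B, 8-aligned); 8..9  size  (1B, 1-aligned); 9..12  -- padding (3B); 12..16  blocks  (4B, 4-aligned); sizeof = 16, alignof = 8
0..1  m14  (1B, 1-aligned)
1..2  -- padding (1B)
2..10  m8  (8B, 2-aligned)
10..14  m1  (4B, 2-aligned)
14..158  a  (144B, 2-aligned)
158..166  m12  (8B, 2-aligned)
166..168  m7  (2B, 2-aligned)
168..170  d  (2B, 2-aligned)
170..186  m20  (16B, 2-aligned)
within Header: size at 8
170 + 8 = 178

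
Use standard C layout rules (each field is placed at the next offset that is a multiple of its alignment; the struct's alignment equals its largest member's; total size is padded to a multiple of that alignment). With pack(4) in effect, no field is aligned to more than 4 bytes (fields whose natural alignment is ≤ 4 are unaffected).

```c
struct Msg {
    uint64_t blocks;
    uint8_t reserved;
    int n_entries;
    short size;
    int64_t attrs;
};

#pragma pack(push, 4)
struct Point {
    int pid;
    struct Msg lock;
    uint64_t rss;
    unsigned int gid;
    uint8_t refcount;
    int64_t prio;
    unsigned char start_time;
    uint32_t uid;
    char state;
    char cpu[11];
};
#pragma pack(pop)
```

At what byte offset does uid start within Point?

64

Msg: blocks at 0 (size 8, align 8) → ends 8; reserved at 8 (size 1, align 1) → ends 9; pad 3 to align 4 for n_entries; n_entries at 12 (size 4, align 4) → ends 16; size at 16 (size 2, align 2) → ends 18; pad 6 to align 8 for attrs; attrs at 24 (size 8, align 8) → ends 32; total 32 bytes, alignment 8
pid at 0 (size 4, align 4) → ends 4
lock at 4 (size 32, align 4) → ends 36
rss at 36 (size 8, align 4) → ends 44
gid at 44 (size 4, align 4) → ends 48
refcount at 48 (size 1, align 1) → ends 49
pad 3 to align 4 for prio
prio at 52 (size 8, align 4) → ends 60
start_time at 60 (size 1, align 1) → ends 61
pad 3 to align 4 for uid
uid at 64 (size 4, align 4) → ends 68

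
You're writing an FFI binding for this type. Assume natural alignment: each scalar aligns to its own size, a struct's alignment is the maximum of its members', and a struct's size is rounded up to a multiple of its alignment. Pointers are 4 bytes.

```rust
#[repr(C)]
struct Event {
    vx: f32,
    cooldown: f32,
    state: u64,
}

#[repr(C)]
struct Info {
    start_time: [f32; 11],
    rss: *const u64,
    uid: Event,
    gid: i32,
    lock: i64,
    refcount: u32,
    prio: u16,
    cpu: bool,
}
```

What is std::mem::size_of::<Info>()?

Event: vx at 0 (size 4, align 4) → ends 4; cooldown at 4 (size 4, align 4) → ends 8; state at 8 (size 8, align 8) → ends 16; total 16 bytes, alignment 8
start_time at 0 (size 44, align 4) → ends 44
rss at 44 (size 4, align 4) → ends 48
uid at 48 (size 16, align 8) → ends 64
gid at 64 (size 4, align 4) → ends 68
pad 4 to align 8 for lock
lock at 72 (size 8, align 8) → ends 80
refcount at 80 (size 4, align 4) → ends 84
prio at 84 (size 2, align 2) → ends 86
cpu at 86 (size 1, align 1) → ends 87
tail pad 1 to reach multiple of 8
total 88 bytes, alignment 8

88 bytes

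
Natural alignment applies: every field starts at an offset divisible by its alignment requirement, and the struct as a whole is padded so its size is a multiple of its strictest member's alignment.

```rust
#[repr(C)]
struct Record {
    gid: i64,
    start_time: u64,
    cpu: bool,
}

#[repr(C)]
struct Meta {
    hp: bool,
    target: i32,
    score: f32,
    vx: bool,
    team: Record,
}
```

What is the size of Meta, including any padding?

Record: 0..8  gid  (8B, 8-aligned); 8..16  start_time  (8B, 8-aligned); 16..17  cpu  (1B, 1-aligned); 17..24  -- tail padding (7B); sizeof = 24, alignof = 8
0..1  hp  (1B, 1-aligned)
1..4  -- padding (3B)
4..8  target  (4B, 4-aligned)
8..12  score  (4B, 4-aligned)
12..13  vx  (1B, 1-aligned)
13..16  -- padding (3B)
16..40  team  (24B, 8-aligned)
sizeof = 40, alignof = 8

40 bytes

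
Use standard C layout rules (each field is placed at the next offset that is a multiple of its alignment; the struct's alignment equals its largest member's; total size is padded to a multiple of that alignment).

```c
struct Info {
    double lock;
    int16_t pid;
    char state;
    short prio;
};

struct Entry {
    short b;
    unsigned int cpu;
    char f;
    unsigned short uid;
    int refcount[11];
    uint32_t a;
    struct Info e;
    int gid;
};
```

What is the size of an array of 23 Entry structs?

Info: @0: lock [8B, align 8] → 8; @8: pid [2B, align 2] → 10; @10: state [1B, align 1] → 11; +1 pad (align 2); @12: prio [2B, align 2] → 14; +2 tail pad (align 8); size 16, align 8
@0: b [2B, align 2] → 2
+2 pad (align 4)
@4: cpu [4B, align 4] → 8
@8: f [1B, align 1] → 9
+1 pad (align 2)
@10: uid [2B, align 2] → 12
@12: refcount [44B, align 4] → 56
@56: a [4B, align 4] → 60
+4 pad (align 8)
@64: e [16B, align 8] → 80
@80: gid [4B, align 4] → 84
+4 tail pad (align 8)
size 88, align 8
array of 23: 23 × 88 = 2024

2024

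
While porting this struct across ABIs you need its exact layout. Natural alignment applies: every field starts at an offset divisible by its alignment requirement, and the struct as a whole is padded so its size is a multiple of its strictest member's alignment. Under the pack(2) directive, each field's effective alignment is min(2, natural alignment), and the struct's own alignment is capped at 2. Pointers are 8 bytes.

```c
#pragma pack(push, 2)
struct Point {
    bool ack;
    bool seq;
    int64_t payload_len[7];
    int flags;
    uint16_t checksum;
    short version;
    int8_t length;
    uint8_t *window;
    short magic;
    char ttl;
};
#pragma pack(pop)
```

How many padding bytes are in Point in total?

0..1  ack  (1B, 1-aligned)
1..2  seq  (1B, 1-aligned)
2..58  payload_len  (56B, 2-aligned)
58..62  flags  (4B, 2-aligned)
62..64  checksum  (2B, 2-aligned)
64..66  version  (2B, 2-aligned)
66..67  length  (1B, 1-aligned)
67..68  -- padding (1B)
68..76  window  (8B, 2-aligned)
76..78  magic  (2B, 2-aligned)
78..79  ttl  (1B, 1-aligned)
79..80  -- tail padding (1B)
sizeof = 80, alignof = 2
data bytes 78, size 80 → padding 2

2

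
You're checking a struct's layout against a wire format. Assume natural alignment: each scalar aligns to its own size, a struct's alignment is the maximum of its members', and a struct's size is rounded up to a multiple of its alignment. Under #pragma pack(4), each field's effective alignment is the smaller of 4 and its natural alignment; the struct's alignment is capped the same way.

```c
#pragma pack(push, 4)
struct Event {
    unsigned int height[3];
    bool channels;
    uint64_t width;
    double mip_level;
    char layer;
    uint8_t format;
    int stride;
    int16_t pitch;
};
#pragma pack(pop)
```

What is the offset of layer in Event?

32

@0: height [12B, align 4] → 12
@12: channels [1B, align 1] → 13
+3 pad (align 4)
@16: width [8B, align 4] → 24
@24: mip_level [8B, align 4] → 32
@32: layer [1B, align 1] → 33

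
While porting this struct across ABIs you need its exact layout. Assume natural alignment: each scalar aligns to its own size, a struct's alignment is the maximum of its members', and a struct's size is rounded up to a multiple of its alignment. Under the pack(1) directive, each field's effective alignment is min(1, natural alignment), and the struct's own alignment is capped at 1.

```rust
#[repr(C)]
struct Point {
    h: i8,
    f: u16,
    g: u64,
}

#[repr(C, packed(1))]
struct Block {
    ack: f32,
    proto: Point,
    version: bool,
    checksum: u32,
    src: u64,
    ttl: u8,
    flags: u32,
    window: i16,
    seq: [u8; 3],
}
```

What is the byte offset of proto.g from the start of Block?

12

Point: @0: h [1B, align 1] → 1; +1 pad (align 2); @2: f [2B, align 2] → 4; +4 pad (align 8); @8: g [8B, align 8] → 16; size 16, align 8
@0: ack [4B, align 1] → 4
@4: proto [16B, align 1] → 20
within Point: g at 8
4 + 8 = 12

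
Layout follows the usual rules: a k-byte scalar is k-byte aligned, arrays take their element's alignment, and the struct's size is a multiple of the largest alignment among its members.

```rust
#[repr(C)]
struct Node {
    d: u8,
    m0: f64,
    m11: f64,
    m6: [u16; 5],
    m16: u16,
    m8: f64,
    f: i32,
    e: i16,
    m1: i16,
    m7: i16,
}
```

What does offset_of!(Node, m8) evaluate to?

@0: d [1B, align 1] → 1
+7 pad (align 8)
@8: m0 [8B, align 8] → 16
@16: m11 [8B, align 8] → 24
@24: m6 [10B, align 2] → 34
@34: m16 [2B, align 2] → 36
+4 pad (align 8)
@40: m8 [8B, align 8] → 48

40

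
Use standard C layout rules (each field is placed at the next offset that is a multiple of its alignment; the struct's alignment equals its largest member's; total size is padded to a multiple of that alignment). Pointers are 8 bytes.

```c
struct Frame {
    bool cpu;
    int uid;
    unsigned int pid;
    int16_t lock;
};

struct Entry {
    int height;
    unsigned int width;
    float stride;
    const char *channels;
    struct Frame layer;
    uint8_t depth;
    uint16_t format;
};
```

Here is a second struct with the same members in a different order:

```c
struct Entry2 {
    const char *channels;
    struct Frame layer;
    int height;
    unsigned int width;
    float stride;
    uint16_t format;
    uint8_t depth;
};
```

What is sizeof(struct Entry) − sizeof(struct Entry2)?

8

Frame: @0: cpu [1B, align 1] → 1; +3 pad (align 4); @4: uid [4B, align 4] → 8; @8: pid [4B, align 4] → 12; @12: lock [2B, align 2] → 14; +2 tail pad (align 4); size 16, align 4
@0: height [4B, align 4] → 4
@4: width [4B, align 4] → 8
@8: stride [4B, align 4] → 12
+4 pad (align 8)
@16: channels [8B, align 8] → 24
@24: layer [16B, align 4] → 40
@40: depth [1B, align 1] → 41
+1 pad (align 2)
@42: format [2B, align 2] → 44
+4 tail pad (align 8)
size 48, align 8
— Entry2 —
@0: channels [8B, align 8] → 8
@8: layer [16B, align 4] → 24
@24: height [4B, align 4] → 28
@28: width [4B, align 4] → 32
@32: stride [4B, align 4] → 36
@36: format [2B, align 2] → 38
@38: depth [1B, align 1] → 39
+1 tail pad (align 8)
size 40, align 8
48 − 40 = 8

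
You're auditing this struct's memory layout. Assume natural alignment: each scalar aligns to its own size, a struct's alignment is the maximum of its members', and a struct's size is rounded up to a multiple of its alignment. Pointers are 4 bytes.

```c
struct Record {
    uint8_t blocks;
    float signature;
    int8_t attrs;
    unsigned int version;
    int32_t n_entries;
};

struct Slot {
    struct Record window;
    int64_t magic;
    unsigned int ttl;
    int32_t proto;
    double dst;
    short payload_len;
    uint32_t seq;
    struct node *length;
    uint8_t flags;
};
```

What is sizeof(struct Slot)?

64

Record: 0..1  blocks  (1B, 1-aligned); 1..4  -- padding (3B); 4..8  signature  (4B, 4-aligned); 8..9  attrs  (1B, 1-aligned); 9..12  -- padding (3B); 12..16  version  (4B, 4-aligned); 16..20  n_entries  (4B, 4-aligned); sizeof = 20, alignof = 4
0..20  window  (20B, 4-aligned)
20..24  -- padding (4B)
24..32  magic  (8B, 8-aligned)
32..36  ttl  (4B, 4-aligned)
36..40  proto  (4B, 4-aligned)
40..48  dst  (8B, 8-aligned)
48..50  payload_len  (2B, 2-aligned)
50..52  -- padding (2B)
52..56  seq  (4B, 4-aligned)
56..60  length  (4B, 4-aligned)
60..61  flags  (1B, 1-aligned)
61..64  -- tail padding (3B)
sizeof = 64, alignof = 8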